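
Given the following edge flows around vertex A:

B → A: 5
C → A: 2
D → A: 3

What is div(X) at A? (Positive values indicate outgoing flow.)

Divergence = sum of outgoing flows = (-5) + (-2) + (-3) = -10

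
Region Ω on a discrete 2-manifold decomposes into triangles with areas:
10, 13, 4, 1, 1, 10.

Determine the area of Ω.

10 + 13 + 4 + 1 + 1 + 10 = 39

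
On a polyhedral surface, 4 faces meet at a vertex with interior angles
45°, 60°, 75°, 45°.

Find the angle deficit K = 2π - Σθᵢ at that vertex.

Sum of angles = 225°. K = 360° - 225° = 135°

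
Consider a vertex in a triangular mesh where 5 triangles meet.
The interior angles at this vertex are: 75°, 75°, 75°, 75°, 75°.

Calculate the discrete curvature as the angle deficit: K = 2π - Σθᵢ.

Sum of angles = 375°. K = 360° - 375° = -15° = -π/12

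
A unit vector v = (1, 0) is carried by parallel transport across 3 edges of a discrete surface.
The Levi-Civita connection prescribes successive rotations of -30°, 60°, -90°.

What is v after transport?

Total rotation: (-30°) + 60° + (-90°) = -60°. Final vector: (0.5000, -0.8660)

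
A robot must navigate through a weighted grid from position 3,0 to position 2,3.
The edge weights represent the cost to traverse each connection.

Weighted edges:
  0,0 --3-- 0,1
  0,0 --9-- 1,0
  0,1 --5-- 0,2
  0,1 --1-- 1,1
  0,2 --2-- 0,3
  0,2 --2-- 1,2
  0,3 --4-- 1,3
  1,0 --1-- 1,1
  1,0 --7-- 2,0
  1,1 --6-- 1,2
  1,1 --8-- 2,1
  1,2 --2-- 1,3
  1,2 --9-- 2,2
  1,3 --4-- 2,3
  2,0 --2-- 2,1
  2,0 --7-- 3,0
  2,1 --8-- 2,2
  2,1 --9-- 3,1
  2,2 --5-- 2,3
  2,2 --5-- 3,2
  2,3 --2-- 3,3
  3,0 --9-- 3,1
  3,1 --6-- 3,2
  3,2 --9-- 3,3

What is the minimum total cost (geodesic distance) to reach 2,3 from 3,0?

Shortest path: 3,0 → 2,0 → 2,1 → 2,2 → 2,3, total weight = 22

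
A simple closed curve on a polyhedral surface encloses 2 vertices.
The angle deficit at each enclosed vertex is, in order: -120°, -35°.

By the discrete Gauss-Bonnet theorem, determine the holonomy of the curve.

Holonomy = total enclosed curvature = (-120°) + (-35°) = -155°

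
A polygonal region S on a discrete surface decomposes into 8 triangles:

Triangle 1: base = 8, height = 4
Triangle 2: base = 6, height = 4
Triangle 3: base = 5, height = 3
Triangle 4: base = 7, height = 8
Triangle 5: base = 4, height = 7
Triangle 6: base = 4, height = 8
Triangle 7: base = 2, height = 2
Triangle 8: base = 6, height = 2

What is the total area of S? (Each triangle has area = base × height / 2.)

(1/2)×8×4 + (1/2)×6×4 + (1/2)×5×3 + (1/2)×7×8 + (1/2)×4×7 + (1/2)×4×8 + (1/2)×2×2 + (1/2)×6×2 = 101.5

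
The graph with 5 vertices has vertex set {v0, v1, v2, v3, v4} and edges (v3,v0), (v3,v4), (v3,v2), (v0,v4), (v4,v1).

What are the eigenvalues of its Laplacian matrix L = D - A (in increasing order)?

Degrees: deg(v0) = 2, deg(v1) = 1, deg(v2) = 1, deg(v3) = 3, deg(v4) = 3.
L = D − A with rows/columns ordered (v0, v1, v2, v3, v4):
  [ 2,  0,  0, -1, -1]
  [ 0,  1,  0,  0, -1]
  [ 0,  0,  1, -1,  0]
  [-1,  0, -1,  3, -1]
  [-1, -1,  0, -1,  3]
Characteristic polynomial: det(λI − L) = λ(λ² − 5λ + 3)(λ² − 5λ + 5).
Roots: λ = 0; (λ² − 5λ + 3) = 0 ⇒ λ = (5 ± √13)/2 ≈ 0.6972, 4.3028; (λ² − 5λ + 5) = 0 ⇒ λ = (5 ± √5)/2 ≈ 1.382, 3.618.
(Check: the roots sum (with multiplicity) to 10, matching trace L = Σdeg = 2·5 = 10.)
Laplacian eigenvalues (increasing order): [0.0, 0.6972, 1.382, 3.618, 4.3028]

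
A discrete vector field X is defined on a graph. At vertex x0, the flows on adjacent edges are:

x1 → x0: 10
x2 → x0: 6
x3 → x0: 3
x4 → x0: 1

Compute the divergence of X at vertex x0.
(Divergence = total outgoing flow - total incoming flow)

Divergence = sum of outgoing flows = (-10) + (-6) + (-3) + (-1) = -20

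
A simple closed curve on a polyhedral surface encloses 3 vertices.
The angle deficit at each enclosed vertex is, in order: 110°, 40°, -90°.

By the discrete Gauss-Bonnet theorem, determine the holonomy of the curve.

Holonomy = total enclosed curvature = 110° + 40° + (-90°) = 60°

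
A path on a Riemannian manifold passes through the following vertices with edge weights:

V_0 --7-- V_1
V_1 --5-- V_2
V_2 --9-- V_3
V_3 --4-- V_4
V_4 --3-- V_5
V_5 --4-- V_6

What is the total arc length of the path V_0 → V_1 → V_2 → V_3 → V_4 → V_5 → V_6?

Arc length = 7 + 5 + 9 + 4 + 3 + 4 = 32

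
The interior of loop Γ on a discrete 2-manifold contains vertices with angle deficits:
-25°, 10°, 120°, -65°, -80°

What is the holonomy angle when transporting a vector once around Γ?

Holonomy = total enclosed curvature = (-25°) + 10° + 120° + (-65°) + (-80°) = -40°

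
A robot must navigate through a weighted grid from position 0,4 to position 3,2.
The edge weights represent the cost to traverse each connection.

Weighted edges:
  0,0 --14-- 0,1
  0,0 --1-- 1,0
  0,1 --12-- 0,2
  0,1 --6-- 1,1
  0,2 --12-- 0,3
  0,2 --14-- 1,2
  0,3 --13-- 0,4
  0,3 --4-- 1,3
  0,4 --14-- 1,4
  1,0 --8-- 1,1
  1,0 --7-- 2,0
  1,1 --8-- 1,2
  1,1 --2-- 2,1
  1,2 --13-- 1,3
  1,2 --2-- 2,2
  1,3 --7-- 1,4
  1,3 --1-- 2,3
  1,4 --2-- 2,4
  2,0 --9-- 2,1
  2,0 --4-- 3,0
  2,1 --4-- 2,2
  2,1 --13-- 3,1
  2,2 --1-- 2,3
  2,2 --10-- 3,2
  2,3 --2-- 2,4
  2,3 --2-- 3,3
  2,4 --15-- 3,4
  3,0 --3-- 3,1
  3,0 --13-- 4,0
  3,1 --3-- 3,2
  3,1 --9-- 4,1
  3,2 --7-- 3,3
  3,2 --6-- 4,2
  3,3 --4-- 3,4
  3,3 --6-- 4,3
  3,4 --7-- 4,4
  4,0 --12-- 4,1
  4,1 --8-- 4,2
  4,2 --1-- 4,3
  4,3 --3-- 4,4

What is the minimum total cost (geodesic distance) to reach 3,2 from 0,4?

Shortest path: 0,4 → 1,4 → 2,4 → 2,3 → 3,3 → 3,2, total weight = 27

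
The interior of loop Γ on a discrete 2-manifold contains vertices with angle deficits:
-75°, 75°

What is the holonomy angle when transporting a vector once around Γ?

Holonomy = total enclosed curvature = (-75°) + 75° = 0°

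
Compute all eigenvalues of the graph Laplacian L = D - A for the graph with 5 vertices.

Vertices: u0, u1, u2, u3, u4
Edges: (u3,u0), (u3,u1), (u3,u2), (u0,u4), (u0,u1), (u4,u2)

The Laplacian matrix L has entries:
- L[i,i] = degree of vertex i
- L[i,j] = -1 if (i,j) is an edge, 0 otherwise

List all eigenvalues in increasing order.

Degrees: deg(u0) = 3, deg(u1) = 2, deg(u2) = 2, deg(u3) = 3, deg(u4) = 2.
L = D − A with rows/columns ordered (u0, u1, u2, u3, u4):
  [ 3, -1,  0, -1, -1]
  [-1,  2,  0, -1,  0]
  [ 0,  0,  2, -1, -1]
  [-1, -1, -1,  3,  0]
  [-1,  0, -1,  0,  2]
Characteristic polynomial: det(λI − L) = λ(λ² − 5λ + 5)(λ² − 7λ + 11).
Roots: λ = 0; (λ² − 5λ + 5) = 0 ⇒ λ = (5 ± √5)/2 ≈ 1.382, 3.618; (λ² − 7λ + 11) = 0 ⇒ λ = (7 ± √5)/2 ≈ 2.382, 4.618.
(Check: the roots sum (with multiplicity) to 12, matching trace L = Σdeg = 2·6 = 12.)
Laplacian eigenvalues (increasing order): [0.0, 1.382, 2.382, 3.618, 4.618]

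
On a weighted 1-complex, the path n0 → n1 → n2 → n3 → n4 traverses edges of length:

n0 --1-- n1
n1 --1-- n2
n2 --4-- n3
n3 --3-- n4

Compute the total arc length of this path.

Arc length = 1 + 1 + 4 + 3 = 9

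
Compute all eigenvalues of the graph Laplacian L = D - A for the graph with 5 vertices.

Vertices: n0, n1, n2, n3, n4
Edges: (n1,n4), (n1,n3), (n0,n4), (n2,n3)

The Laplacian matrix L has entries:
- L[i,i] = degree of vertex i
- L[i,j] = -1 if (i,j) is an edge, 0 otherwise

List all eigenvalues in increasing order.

Degrees: deg(n0) = 1, deg(n1) = 2, deg(n2) = 1, deg(n3) = 2, deg(n4) = 2.
L = D − A with rows/columns ordered (n0, n1, n2, n3, n4):
  [ 1,  0,  0,  0, -1]
  [ 0,  2,  0, -1, -1]
  [ 0,  0,  1, -1,  0]
  [ 0, -1, -1,  2,  0]
  [-1, -1,  0,  0,  2]
Characteristic polynomial: det(λI − L) = λ(λ² − 3λ + 1)(λ² − 5λ + 5).
Roots: λ = 0; (λ² − 3λ + 1) = 0 ⇒ λ = (3 ± √5)/2 ≈ 0.382, 2.618; (λ² − 5λ + 5) = 0 ⇒ λ = (5 ± √5)/2 ≈ 1.382, 3.618.
(Check: the roots sum (with multiplicity) to 8, matching trace L = Σdeg = 2·4 = 8.)
Laplacian eigenvalues (increasing order): [0.0, 0.382, 1.382, 2.618, 3.618]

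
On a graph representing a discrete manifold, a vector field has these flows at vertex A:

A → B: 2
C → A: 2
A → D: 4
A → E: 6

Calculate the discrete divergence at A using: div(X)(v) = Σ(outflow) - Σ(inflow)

Divergence = sum of outgoing flows = 2 + (-2) + 4 + 6 = 10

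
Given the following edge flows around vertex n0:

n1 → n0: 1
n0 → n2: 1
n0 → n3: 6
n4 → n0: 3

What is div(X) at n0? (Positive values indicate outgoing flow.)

Divergence = sum of outgoing flows = (-1) + 1 + 6 + (-3) = 3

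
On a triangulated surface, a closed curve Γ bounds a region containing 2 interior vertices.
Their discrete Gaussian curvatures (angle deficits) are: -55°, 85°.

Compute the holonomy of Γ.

Holonomy = total enclosed curvature = (-55°) + 85° = 30°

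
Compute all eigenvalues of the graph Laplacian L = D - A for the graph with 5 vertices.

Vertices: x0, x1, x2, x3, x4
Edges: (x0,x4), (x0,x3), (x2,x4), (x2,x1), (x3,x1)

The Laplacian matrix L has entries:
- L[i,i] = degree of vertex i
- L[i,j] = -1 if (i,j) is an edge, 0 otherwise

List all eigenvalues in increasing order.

Degrees: deg(x0) = 2, deg(x1) = 2, deg(x2) = 2, deg(x3) = 2, deg(x4) = 2.
L = D − A with rows/columns ordered (x0, x1, x2, x3, x4):
  [ 2,  0,  0, -1, -1]
  [ 0,  2, -1, -1,  0]
  [ 0, -1,  2,  0, -1]
  [-1, -1,  0,  2,  0]
  [-1,  0, -1,  0,  2]
Characteristic polynomial: det(λI − L) = λ(λ² − 5λ + 5)².
Roots: λ = 0; (λ² − 5λ + 5) = 0 ⇒ λ = (5 ± √5)/2 ≈ 1.382, 3.618 (multiplicity 2).
(Check: the roots sum (with multiplicity) to 10, matching trace L = Σdeg = 2·5 = 10.)
Laplacian eigenvalues (increasing order): [0.0, 1.382, 1.382, 3.618, 3.618]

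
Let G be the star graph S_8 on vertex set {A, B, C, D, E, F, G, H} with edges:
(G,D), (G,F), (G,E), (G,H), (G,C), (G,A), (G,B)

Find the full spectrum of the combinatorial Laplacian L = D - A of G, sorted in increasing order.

The star S_8 is the complete bipartite graph K_{1,7} (one hub of degree 7, 7 leaves of degree 1). The Laplacian spectrum of K_{p,q} is 0, p (multiplicity q−1), q (multiplicity p−1), p+q. With p = 1, q = 7: 0 once, 1 with multiplicity 6, and 8 once. (Check: trace L = sum of degrees = 14 = 6·1 + 8.)
Laplacian eigenvalues (increasing order): [0.0, 1.0, 1.0, 1.0, 1.0, 1.0, 1.0, 8.0]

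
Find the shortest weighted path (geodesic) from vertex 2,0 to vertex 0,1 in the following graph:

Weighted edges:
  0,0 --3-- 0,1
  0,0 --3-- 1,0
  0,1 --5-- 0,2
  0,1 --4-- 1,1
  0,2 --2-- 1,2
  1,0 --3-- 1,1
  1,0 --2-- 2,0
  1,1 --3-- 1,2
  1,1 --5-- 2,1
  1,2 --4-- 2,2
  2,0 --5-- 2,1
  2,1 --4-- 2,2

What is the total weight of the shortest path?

Shortest path: 2,0 → 1,0 → 0,0 → 0,1, total weight = 8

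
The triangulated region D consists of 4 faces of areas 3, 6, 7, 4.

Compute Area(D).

3 + 6 + 7 + 4 = 20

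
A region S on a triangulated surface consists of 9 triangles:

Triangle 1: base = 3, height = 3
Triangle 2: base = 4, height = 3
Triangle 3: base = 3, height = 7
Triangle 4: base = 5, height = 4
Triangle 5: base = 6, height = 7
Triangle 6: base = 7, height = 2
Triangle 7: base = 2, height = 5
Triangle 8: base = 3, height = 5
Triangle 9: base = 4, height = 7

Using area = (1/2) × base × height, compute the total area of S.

(1/2)×3×3 + (1/2)×4×3 + (1/2)×3×7 + (1/2)×5×4 + (1/2)×6×7 + (1/2)×7×2 + (1/2)×2×5 + (1/2)×3×5 + (1/2)×4×7 = 85.5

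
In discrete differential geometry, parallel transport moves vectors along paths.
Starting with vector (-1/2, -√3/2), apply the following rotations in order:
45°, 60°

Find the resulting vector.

Total rotation: 45° + 60° = 105°. Final vector: (0.9659, -0.2588)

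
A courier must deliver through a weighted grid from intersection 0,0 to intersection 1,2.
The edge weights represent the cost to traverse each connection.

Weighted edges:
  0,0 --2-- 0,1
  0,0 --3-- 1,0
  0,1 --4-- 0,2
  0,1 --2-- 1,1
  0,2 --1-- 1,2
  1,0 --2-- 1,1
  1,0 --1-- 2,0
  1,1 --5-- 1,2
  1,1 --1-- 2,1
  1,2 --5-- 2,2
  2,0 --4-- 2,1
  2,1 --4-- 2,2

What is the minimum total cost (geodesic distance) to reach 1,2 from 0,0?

Shortest path: 0,0 → 0,1 → 0,2 → 1,2, total weight = 7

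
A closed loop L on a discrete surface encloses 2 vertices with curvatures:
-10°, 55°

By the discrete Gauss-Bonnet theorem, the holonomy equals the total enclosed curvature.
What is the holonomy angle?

Holonomy = total enclosed curvature = (-10°) + 55° = 45°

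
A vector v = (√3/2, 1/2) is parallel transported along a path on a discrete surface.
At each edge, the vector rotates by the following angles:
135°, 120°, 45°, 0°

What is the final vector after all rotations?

Total rotation: 135° + 120° + 45° + 0° = 300° ≡ -60° (mod 360°). Final vector: (0.8660, -0.5000)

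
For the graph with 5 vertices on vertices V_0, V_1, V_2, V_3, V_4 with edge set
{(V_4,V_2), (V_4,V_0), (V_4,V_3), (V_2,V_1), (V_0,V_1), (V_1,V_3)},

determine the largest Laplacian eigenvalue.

Degrees: deg(V_0) = 2, deg(V_1) = 3, deg(V_2) = 2, deg(V_3) = 2, deg(V_4) = 3.
L = D − A with rows/columns ordered (V_0, V_1, V_2, V_3, V_4):
  [ 2, -1,  0,  0, -1]
  [-1,  3, -1, -1,  0]
  [ 0, -1,  2,  0, -1]
  [ 0, -1,  0,  2, -1]
  [-1,  0, -1, -1,  3]
Characteristic polynomial: det(λI − L) = λ(λ − 2)²(λ − 3)(λ − 5).
Roots: λ = 0; (λ − 2) = 0 ⇒ λ = 2 (multiplicity 2); (λ − 3) = 0 ⇒ λ = 3; (λ − 5) = 0 ⇒ λ = 5.
(Check: the roots sum (with multiplicity) to 12, matching trace L = Σdeg = 2·6 = 12.)
Laplacian eigenvalues: [0.0, 2.0, 2.0, 3.0, 5.0]. Largest eigenvalue (spectral radius) = 5.0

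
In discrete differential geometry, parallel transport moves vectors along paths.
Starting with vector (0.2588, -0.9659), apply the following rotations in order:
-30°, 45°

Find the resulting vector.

Total rotation: (-30°) + 45° = 15°. Final vector: (0.5000, -0.8660)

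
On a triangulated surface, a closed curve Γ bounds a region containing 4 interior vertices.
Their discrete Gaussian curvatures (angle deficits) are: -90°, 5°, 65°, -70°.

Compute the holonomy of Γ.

Holonomy = total enclosed curvature = (-90°) + 5° + 65° + (-70°) = -90°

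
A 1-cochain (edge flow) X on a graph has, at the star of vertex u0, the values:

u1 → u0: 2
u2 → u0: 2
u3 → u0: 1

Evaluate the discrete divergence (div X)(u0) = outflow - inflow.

Divergence = sum of outgoing flows = (-2) + (-2) + (-1) = -5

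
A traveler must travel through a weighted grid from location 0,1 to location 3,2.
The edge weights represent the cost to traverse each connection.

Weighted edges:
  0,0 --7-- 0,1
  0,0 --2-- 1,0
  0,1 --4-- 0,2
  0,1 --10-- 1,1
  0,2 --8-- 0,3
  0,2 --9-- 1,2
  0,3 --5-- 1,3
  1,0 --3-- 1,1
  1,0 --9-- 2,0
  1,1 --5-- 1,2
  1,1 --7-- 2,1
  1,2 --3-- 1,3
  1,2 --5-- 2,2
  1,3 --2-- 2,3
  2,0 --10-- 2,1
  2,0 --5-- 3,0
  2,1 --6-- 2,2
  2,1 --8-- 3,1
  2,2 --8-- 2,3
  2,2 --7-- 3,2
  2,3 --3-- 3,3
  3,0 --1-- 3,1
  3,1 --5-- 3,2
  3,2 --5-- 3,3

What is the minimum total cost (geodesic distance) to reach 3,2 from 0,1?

Shortest path: 0,1 → 0,2 → 1,2 → 2,2 → 3,2, total weight = 25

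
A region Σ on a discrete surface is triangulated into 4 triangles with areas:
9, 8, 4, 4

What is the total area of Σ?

9 + 8 + 4 + 4 = 25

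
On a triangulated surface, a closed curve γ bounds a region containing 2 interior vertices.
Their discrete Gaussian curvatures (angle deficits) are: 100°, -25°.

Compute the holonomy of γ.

Holonomy = total enclosed curvature = 100° + (-25°) = 75°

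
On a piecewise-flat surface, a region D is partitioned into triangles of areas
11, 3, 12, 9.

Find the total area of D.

11 + 3 + 12 + 9 = 35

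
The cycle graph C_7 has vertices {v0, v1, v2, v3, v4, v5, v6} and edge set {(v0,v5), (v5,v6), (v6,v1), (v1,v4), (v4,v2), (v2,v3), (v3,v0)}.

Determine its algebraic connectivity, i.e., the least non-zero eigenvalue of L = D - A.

The cycle graph C_n has Laplacian eigenvalues λ_k = 2 − 2cos(2πk/n), k = 0, 1, …, n−1. Here n = 7:
k=0: 2 − 2cos(0) = 0.0; k=1: 2 − 2cos(2π/7) = 0.753; k=2: 2 − 2cos(4π/7) = 2.445; k=3: 2 − 2cos(6π/7) = 3.8019; k=4: 2 − 2cos(8π/7) = 3.8019; k=5: 2 − 2cos(10π/7) = 2.445; k=6: 2 − 2cos(12π/7) = 0.753.
Laplacian eigenvalues: [0.0, 0.753, 0.753, 2.445, 2.445, 3.8019, 3.8019]. Algebraic connectivity (smallest non-zero eigenvalue) = 0.753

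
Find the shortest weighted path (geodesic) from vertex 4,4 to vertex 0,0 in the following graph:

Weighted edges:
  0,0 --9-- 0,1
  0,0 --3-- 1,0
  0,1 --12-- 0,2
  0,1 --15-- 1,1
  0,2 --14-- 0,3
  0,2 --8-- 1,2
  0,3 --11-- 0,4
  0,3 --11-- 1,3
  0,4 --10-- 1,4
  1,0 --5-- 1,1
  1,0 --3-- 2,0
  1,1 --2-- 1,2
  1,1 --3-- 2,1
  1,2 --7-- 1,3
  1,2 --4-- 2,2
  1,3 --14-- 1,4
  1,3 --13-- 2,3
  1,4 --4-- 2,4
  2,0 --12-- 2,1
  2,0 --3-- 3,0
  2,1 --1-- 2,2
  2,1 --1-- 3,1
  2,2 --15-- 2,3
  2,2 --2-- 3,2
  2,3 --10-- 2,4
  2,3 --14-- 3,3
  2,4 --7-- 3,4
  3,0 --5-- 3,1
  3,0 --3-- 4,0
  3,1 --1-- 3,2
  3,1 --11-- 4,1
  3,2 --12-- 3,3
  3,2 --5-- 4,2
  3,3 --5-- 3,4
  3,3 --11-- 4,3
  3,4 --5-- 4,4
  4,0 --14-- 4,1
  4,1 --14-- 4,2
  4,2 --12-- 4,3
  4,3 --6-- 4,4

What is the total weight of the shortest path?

Shortest path: 4,4 → 3,4 → 3,3 → 3,2 → 3,1 → 2,1 → 1,1 → 1,0 → 0,0, total weight = 35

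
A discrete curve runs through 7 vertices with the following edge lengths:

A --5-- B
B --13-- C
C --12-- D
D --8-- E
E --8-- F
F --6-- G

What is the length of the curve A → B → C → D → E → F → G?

Arc length = 5 + 13 + 12 + 8 + 8 + 6 = 52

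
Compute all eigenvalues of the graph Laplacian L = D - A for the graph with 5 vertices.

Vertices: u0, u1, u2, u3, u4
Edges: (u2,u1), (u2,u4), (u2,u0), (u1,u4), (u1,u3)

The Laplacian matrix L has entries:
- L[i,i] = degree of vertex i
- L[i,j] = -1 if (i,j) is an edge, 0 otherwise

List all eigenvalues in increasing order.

Degrees: deg(u0) = 1, deg(u1) = 3, deg(u2) = 3, deg(u3) = 1, deg(u4) = 2.
L = D − A with rows/columns ordered (u0, u1, u2, u3, u4):
  [ 1,  0, -1,  0,  0]
  [ 0,  3, -1, -1, -1]
  [-1, -1,  3,  0, -1]
  [ 0, -1,  0,  1,  0]
  [ 0, -1, -1,  0,  2]
Characteristic polynomial: det(λI − L) = λ(λ² − 5λ + 3)(λ² − 5λ + 5).
Roots: λ = 0; (λ² − 5λ + 3) = 0 ⇒ λ = (5 ± √13)/2 ≈ 0.6972, 4.3028; (λ² − 5λ + 5) = 0 ⇒ λ = (5 ± √5)/2 ≈ 1.382, 3.618.
(Check: the roots sum (with multiplicity) to 10, matching trace L = Σdeg = 2·5 = 10.)
Laplacian eigenvalues (increasing order): [0.0, 0.6972, 1.382, 3.618, 4.3028]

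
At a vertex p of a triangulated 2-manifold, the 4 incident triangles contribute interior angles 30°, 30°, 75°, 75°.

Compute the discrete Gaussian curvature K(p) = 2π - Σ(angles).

Sum of angles = 210°. K = 360° - 210° = 150° = 5π/6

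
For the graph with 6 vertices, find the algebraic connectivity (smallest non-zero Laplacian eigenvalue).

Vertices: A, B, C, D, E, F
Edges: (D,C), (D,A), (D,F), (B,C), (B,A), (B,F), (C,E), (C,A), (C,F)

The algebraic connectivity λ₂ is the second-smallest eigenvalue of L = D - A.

Degrees: deg(A) = 3, deg(B) = 3, deg(C) = 5, deg(D) = 3, deg(E) = 1, deg(F) = 3.
L = D − A with rows/columns ordered (A, B, C, D, E, F):
  [ 3, -1, -1, -1,  0,  0]
  [-1,  3, -1,  0,  0, -1]
  [-1, -1,  5, -1, -1, -1]
  [-1,  0, -1,  3,  0, -1]
  [ 0,  0, -1,  0,  1,  0]
  [ 0, -1, -1, -1,  0,  3]
Characteristic polynomial: det(λI − L) = λ(λ − 1)(λ − 3)²(λ − 5)(λ − 6).
Roots: λ = 0; (λ − 1) = 0 ⇒ λ = 1; (λ − 3) = 0 ⇒ λ = 3 (multiplicity 2); (λ − 5) = 0 ⇒ λ = 5; (λ − 6) = 0 ⇒ λ = 6.
(Check: the roots sum (with multiplicity) to 18, matching trace L = Σdeg = 2·9 = 18.)
Laplacian eigenvalues: [0.0, 1.0, 3.0, 3.0, 5.0, 6.0]. Algebraic connectivity (smallest non-zero eigenvalue) = 1.0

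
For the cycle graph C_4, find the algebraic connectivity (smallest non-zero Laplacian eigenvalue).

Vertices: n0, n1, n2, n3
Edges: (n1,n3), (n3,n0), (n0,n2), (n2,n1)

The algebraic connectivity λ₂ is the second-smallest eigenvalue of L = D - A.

The cycle graph C_n has Laplacian eigenvalues λ_k = 2 − 2cos(2πk/n), k = 0, 1, …, n−1. Here n = 4:
k=0: 2 − 2cos(0) = 0.0; k=1: 2 − 2cos(π/2) = 2.0; k=2: 2 − 2cos(π) = 4.0; k=3: 2 − 2cos(3π/2) = 2.0.
Laplacian eigenvalues: [0.0, 2.0, 2.0, 4.0]. Algebraic connectivity (smallest non-zero eigenvalue) = 2.0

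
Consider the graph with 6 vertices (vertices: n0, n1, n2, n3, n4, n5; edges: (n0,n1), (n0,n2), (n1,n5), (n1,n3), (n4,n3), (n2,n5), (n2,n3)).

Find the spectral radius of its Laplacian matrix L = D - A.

Degrees: deg(n0) = 2, deg(n1) = 3, deg(n2) = 3, deg(n3) = 3, deg(n4) = 1, deg(n5) = 2.
L = D − A with rows/columns ordered (n0, n1, n2, n3, n4, n5):
  [ 2, -1, -1,  0,  0,  0]
  [-1,  3,  0, -1,  0, -1]
  [-1,  0,  3, -1,  0, -1]
  [ 0, -1, -1,  3, -1,  0]
  [ 0,  0,  0, -1,  1,  0]
  [ 0, -1, -1,  0,  0,  2]
Characteristic polynomial: det(λI − L) = λ(λ² − 6λ + 4)(λ − 2)(λ − 3)².
Roots: λ = 0; (λ² − 6λ + 4) = 0 ⇒ λ = 3 ± √5 ≈ 0.7639, 5.2361; (λ − 2) = 0 ⇒ λ = 2; (λ − 3) = 0 ⇒ λ = 3 (multiplicity 2).
(Check: the roots sum (with multiplicity) to 14, matching trace L = Σdeg = 2·7 = 14.)
Laplacian eigenvalues: [0.0, 0.7639, 2.0, 3.0, 3.0, 5.2361]. Largest eigenvalue (spectral radius) = 5.2361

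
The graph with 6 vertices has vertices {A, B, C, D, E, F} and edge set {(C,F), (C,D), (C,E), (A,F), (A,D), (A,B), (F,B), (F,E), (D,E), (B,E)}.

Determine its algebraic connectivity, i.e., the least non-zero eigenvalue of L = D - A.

Degrees: deg(A) = 3, deg(B) = 3, deg(C) = 3, deg(D) = 3, deg(E) = 4, deg(F) = 4.
L = D − A with rows/columns ordered (A, B, C, D, E, F):
  [ 3, -1,  0, -1,  0, -1]
  [-1,  3,  0,  0, -1, -1]
  [ 0,  0,  3, -1, -1, -1]
  [-1,  0, -1,  3, -1,  0]
  [ 0, -1, -1, -1,  4, -1]
  [-1, -1, -1,  0, -1,  4]
Characteristic polynomial: det(λI − L) = λ(λ² − 8λ + 13)(λ − 3)(λ − 4)(λ − 5).
Roots: λ = 0; (λ² − 8λ + 13) = 0 ⇒ λ = 4 ± √3 ≈ 2.2679, 5.7321; (λ − 3) = 0 ⇒ λ = 3; (λ − 4) = 0 ⇒ λ = 4; (λ − 5) = 0 ⇒ λ = 5.
(Check: the roots sum (with multiplicity) to 20, matching trace L = Σdeg = 2·10 = 20.)
Laplacian eigenvalues: [0.0, 2.2679, 3.0, 4.0, 5.0, 5.7321]. Algebraic connectivity (smallest non-zero eigenvalue) = 2.2679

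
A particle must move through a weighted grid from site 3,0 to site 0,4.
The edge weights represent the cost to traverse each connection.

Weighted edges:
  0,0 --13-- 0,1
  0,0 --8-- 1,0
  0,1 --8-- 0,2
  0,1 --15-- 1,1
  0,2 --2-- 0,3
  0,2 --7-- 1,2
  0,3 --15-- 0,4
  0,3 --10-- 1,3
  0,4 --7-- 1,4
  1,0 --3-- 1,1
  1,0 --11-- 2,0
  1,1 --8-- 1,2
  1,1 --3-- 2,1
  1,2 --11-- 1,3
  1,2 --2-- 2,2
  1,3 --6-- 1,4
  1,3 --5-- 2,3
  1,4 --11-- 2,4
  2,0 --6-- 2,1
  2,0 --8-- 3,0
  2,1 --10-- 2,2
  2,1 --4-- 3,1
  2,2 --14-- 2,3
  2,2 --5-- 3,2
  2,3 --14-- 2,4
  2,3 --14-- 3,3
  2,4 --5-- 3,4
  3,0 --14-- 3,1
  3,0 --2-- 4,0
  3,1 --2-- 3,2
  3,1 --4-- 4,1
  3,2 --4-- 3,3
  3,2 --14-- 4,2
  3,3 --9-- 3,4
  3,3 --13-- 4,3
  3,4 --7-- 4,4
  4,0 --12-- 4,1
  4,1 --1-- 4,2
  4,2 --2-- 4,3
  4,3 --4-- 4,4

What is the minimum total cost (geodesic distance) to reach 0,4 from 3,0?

Shortest path: 3,0 → 3,1 → 3,2 → 2,2 → 1,2 → 0,2 → 0,3 → 0,4, total weight = 47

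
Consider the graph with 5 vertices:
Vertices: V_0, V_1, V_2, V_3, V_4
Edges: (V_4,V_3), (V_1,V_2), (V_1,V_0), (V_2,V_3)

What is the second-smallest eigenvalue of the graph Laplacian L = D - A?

Degrees: deg(V_0) = 1, deg(V_1) = 2, deg(V_2) = 2, deg(V_3) = 2, deg(V_4) = 1.
L = D − A with rows/columns ordered (V_0, V_1, V_2, V_3, V_4):
  [ 1, -1,  0,  0,  0]
  [-1,  2, -1,  0,  0]
  [ 0, -1,  2, -1,  0]
  [ 0,  0, -1,  2, -1]
  [ 0,  0,  0, -1,  1]
Characteristic polynomial: det(λI − L) = λ(λ² − 3λ + 1)(λ² − 5λ + 5).
Roots: λ = 0; (λ² − 3λ + 1) = 0 ⇒ λ = (3 ± √5)/2 ≈ 0.382, 2.618; (λ² − 5λ + 5) = 0 ⇒ λ = (5 ± √5)/2 ≈ 1.382, 3.618.
(Check: the roots sum (with multiplicity) to 8, matching trace L = Σdeg = 2·4 = 8.)
Laplacian eigenvalues: [0.0, 0.382, 1.382, 2.618, 3.618]. Algebraic connectivity (smallest non-zero eigenvalue) = 0.382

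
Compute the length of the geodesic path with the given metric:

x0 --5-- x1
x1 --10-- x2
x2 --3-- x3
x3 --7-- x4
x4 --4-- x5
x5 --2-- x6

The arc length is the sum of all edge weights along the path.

Arc length = 5 + 10 + 3 + 7 + 4 + 2 = 31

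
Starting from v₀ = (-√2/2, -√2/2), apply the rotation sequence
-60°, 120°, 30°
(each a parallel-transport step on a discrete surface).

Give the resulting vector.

Total rotation: (-60°) + 120° + 30° = 90°. Final vector: (0.7071, -0.7071)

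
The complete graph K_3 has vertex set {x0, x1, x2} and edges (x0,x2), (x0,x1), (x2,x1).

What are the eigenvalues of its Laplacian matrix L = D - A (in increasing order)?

For the complete graph K_n, L = nI − J (J = all-ones matrix). J has eigenvalues n (once, eigenvector 𝟙) and 0 (multiplicity n−1), so L has eigenvalues 0 (once) and n (multiplicity n−1). Here n = 3: eigenvalue 0 once and 3 with multiplicity 2.
Laplacian eigenvalues (increasing order): [0.0, 3.0, 3.0]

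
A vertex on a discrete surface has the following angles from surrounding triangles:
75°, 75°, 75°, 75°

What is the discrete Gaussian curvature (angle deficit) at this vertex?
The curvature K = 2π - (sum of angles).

Sum of angles = 300°. K = 360° - 300° = 60°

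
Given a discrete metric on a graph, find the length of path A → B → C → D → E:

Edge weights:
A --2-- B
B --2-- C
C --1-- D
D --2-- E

Arc length = 2 + 2 + 1 + 2 = 7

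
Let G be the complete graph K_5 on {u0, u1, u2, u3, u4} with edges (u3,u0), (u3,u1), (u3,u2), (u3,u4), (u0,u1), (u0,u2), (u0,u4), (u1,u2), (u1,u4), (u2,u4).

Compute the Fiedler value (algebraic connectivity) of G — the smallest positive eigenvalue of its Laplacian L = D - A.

For the complete graph K_n, L = nI − J (J = all-ones matrix). J has eigenvalues n (once, eigenvector 𝟙) and 0 (multiplicity n−1), so L has eigenvalues 0 (once) and n (multiplicity n−1). Here n = 5: eigenvalue 0 once and 5 with multiplicity 4.
Laplacian eigenvalues: [0.0, 5.0, 5.0, 5.0, 5.0]. Algebraic connectivity (smallest non-zero eigenvalue) = 5.0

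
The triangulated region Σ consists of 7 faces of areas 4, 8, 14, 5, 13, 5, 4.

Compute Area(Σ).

4 + 8 + 14 + 5 + 13 + 5 + 4 = 53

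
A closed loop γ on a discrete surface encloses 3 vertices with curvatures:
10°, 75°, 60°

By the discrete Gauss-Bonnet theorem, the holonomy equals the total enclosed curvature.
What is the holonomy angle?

Holonomy = total enclosed curvature = 10° + 75° + 60° = 145°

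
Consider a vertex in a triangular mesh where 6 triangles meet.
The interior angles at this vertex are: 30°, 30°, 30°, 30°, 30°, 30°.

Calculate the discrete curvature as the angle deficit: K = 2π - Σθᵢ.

Sum of angles = 180°. K = 360° - 180° = 180°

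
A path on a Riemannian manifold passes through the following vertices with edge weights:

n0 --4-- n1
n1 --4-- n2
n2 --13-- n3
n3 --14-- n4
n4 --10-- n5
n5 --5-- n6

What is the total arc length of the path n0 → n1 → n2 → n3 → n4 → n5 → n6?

Arc length = 4 + 4 + 13 + 14 + 10 + 5 = 50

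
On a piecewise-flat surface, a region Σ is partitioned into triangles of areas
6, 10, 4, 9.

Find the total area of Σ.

6 + 10 + 4 + 9 = 29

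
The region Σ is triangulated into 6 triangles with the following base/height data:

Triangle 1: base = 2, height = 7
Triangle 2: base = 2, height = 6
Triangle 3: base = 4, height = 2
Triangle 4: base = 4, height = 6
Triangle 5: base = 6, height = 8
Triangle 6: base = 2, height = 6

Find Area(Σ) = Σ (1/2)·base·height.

(1/2)×2×7 + (1/2)×2×6 + (1/2)×4×2 + (1/2)×4×6 + (1/2)×6×8 + (1/2)×2×6 = 59.0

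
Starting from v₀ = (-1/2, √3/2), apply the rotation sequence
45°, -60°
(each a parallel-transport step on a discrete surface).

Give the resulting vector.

Total rotation: 45° + (-60°) = -15°. Final vector: (-0.2588, 0.9659)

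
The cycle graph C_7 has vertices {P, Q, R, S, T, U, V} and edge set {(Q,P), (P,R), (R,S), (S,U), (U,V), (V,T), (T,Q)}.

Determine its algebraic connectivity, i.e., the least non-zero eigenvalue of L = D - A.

The cycle graph C_n has Laplacian eigenvalues λ_k = 2 − 2cos(2πk/n), k = 0, 1, …, n−1. Here n = 7:
k=0: 2 − 2cos(0) = 0.0; k=1: 2 − 2cos(2π/7) = 0.753; k=2: 2 − 2cos(4π/7) = 2.445; k=3: 2 − 2cos(6π/7) = 3.8019; k=4: 2 − 2cos(8π/7) = 3.8019; k=5: 2 − 2cos(10π/7) = 2.445; k=6: 2 − 2cos(12π/7) = 0.753.
Laplacian eigenvalues: [0.0, 0.753, 0.753, 2.445, 2.445, 3.8019, 3.8019]. Algebraic connectivity (smallest non-zero eigenvalue) = 0.753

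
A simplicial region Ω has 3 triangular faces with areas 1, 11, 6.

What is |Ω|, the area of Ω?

1 + 11 + 6 = 18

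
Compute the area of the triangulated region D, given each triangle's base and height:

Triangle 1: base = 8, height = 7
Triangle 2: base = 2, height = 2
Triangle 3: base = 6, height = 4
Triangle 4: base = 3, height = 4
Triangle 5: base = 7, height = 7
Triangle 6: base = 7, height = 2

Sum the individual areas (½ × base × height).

(1/2)×8×7 + (1/2)×2×2 + (1/2)×6×4 + (1/2)×3×4 + (1/2)×7×7 + (1/2)×7×2 = 79.5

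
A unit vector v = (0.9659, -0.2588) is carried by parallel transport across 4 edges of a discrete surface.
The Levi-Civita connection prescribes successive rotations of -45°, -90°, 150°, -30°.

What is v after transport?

Total rotation: (-45°) + (-90°) + 150° + (-30°) = -15°. Final vector: (0.8660, -0.5000)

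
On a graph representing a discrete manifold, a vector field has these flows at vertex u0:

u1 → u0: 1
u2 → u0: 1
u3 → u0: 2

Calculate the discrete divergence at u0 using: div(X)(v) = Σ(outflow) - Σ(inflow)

Divergence = sum of outgoing flows = (-1) + (-1) + (-2) = -4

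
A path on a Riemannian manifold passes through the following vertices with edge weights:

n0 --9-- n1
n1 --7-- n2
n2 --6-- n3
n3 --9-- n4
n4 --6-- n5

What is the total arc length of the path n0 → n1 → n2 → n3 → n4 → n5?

Arc length = 9 + 7 + 6 + 9 + 6 = 37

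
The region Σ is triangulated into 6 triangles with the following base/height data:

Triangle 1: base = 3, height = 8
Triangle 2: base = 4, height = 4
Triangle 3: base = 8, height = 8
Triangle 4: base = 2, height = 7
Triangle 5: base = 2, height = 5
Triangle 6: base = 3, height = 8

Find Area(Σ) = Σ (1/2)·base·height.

(1/2)×3×8 + (1/2)×4×4 + (1/2)×8×8 + (1/2)×2×7 + (1/2)×2×5 + (1/2)×3×8 = 76.0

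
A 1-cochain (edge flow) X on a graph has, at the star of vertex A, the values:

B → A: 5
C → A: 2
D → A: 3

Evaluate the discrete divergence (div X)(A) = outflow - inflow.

Divergence = sum of outgoing flows = (-5) + (-2) + (-3) = -10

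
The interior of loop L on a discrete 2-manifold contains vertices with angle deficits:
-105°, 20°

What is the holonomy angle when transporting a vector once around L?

Holonomy = total enclosed curvature = (-105°) + 20° = -85°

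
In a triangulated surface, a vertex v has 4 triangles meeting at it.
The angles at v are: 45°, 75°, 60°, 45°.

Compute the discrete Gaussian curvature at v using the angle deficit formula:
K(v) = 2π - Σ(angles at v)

Sum of angles = 225°. K = 360° - 225° = 135°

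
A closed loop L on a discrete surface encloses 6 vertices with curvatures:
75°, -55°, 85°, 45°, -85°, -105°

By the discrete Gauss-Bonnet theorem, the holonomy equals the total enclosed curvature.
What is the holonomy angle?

Holonomy = total enclosed curvature = 75° + (-55°) + 85° + 45° + (-85°) + (-105°) = -40°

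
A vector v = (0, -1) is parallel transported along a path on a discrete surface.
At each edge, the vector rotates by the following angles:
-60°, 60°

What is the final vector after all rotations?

Total rotation: (-60°) + 60° = 0°. Final vector: (0, -1)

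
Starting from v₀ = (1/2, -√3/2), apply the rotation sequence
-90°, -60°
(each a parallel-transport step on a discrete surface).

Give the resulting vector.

Total rotation: (-90°) + (-60°) = -150°. Final vector: (-0.8660, 0.5000)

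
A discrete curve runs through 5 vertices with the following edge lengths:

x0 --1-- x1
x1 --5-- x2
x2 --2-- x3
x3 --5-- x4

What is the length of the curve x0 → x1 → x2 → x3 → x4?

Arc length = 1 + 5 + 2 + 5 = 13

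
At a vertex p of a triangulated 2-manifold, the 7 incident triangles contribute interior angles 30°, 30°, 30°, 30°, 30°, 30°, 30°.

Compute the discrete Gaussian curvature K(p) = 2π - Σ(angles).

Sum of angles = 210°. K = 360° - 210° = 150° = 5π/6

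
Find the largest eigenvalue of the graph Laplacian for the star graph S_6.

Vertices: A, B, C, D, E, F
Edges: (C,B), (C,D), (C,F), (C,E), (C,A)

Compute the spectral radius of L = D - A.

The star S_6 is the complete bipartite graph K_{1,5} (one hub of degree 5, 5 leaves of degree 1). The Laplacian spectrum of K_{p,q} is 0, p (multiplicity q−1), q (multiplicity p−1), p+q. With p = 1, q = 5: 0 once, 1 with multiplicity 4, and 6 once. (Check: trace L = sum of degrees = 10 = 4·1 + 6.)
Laplacian eigenvalues: [0.0, 1.0, 1.0, 1.0, 1.0, 6.0]. Largest eigenvalue (spectral radius) = 6.0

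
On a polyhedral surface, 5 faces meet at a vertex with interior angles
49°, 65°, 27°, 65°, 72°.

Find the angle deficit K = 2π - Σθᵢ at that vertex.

Sum of angles = 278°. K = 360° - 278° = 82° = 41π/90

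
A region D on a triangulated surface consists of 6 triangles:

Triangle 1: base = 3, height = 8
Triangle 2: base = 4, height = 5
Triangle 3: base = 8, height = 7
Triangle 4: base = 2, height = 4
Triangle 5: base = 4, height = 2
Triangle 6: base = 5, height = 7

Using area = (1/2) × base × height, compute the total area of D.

(1/2)×3×8 + (1/2)×4×5 + (1/2)×8×7 + (1/2)×2×4 + (1/2)×4×2 + (1/2)×5×7 = 75.5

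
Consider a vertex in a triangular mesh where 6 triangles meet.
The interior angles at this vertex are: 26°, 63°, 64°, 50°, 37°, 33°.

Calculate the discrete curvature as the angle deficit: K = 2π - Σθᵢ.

Sum of angles = 273°. K = 360° - 273° = 87° = 29π/60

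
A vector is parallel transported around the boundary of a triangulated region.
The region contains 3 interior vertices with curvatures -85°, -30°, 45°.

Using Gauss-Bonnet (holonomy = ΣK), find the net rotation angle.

Holonomy = total enclosed curvature = (-85°) + (-30°) + 45° = -70°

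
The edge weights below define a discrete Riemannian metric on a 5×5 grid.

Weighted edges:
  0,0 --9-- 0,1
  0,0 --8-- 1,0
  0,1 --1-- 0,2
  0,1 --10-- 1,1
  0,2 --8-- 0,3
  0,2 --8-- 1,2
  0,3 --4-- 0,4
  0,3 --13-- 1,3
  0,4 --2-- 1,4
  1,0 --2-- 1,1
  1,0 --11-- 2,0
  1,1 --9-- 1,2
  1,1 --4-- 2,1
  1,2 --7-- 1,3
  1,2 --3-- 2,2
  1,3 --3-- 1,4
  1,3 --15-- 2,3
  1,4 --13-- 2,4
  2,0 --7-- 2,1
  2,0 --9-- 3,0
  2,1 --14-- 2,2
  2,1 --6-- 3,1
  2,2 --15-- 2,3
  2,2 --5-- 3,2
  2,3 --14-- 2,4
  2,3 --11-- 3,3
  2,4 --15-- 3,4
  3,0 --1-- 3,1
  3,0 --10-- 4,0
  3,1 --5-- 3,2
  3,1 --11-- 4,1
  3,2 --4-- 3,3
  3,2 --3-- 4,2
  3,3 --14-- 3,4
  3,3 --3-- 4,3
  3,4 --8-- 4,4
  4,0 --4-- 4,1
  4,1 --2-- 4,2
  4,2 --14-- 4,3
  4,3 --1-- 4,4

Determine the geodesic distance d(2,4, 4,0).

Shortest path: 2,4 → 2,3 → 3,3 → 3,2 → 4,2 → 4,1 → 4,0, total weight = 38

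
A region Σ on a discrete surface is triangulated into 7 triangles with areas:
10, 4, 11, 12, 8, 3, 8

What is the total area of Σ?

10 + 4 + 11 + 12 + 8 + 3 + 8 = 56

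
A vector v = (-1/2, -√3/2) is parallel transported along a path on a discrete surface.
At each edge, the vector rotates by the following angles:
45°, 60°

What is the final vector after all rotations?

Total rotation: 45° + 60° = 105°. Final vector: (0.9659, -0.2588)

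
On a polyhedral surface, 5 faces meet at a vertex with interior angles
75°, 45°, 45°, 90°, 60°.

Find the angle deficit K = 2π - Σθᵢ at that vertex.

Sum of angles = 315°. K = 360° - 315° = 45°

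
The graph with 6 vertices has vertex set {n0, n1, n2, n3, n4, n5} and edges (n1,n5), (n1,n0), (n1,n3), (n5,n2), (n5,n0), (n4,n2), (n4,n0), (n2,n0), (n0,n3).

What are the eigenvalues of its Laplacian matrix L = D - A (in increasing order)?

Degrees: deg(n0) = 5, deg(n1) = 3, deg(n2) = 3, deg(n3) = 2, deg(n4) = 2, deg(n5) = 3.
L = D − A with rows/columns ordered (n0, n1, n2, n3, n4, n5):
  [ 5, -1, -1, -1, -1, -1]
  [-1,  3,  0, -1,  0, -1]
  [-1,  0,  3,  0, -1, -1]
  [-1, -1,  0,  2,  0,  0]
  [-1,  0, -1,  0,  2,  0]
  [-1, -1, -1,  0,  0,  3]
Characteristic polynomial: det(λI − L) = λ(λ² − 5λ + 5)(λ² − 7λ + 11)(λ − 6).
Roots: λ = 0; (λ² − 5λ + 5) = 0 ⇒ λ = (5 ± √5)/2 ≈ 1.382, 3.618; (λ² − 7λ + 11) = 0 ⇒ λ = (7 ± √5)/2 ≈ 2.382, 4.618; (λ − 6) = 0 ⇒ λ = 6.
(Check: the roots sum (with multiplicity) to 18, matching trace L = Σdeg = 2·9 = 18.)
Laplacian eigenvalues (increasing order): [0.0, 1.382, 2.382, 3.618, 4.618, 6.0]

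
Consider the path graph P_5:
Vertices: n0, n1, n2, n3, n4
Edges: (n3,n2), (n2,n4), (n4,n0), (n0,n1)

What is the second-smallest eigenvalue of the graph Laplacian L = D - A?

The path graph P_n has Laplacian eigenvalues λ_k = 2 − 2cos(kπ/n), k = 0, 1, …, n−1. Here n = 5:
k=0: 2 − 2cos(0) = 0.0; k=1: 2 − 2cos(π/5) = 0.382; k=2: 2 − 2cos(2π/5) = 1.382; k=3: 2 − 2cos(3π/5) = 2.618; k=4: 2 − 2cos(4π/5) = 3.618.
Laplacian eigenvalues: [0.0, 0.382, 1.382, 2.618, 3.618]. Algebraic connectivity (smallest non-zero eigenvalue) = 0.382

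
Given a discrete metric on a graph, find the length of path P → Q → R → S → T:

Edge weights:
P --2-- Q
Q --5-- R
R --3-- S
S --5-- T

Arc length = 2 + 5 + 3 + 5 = 15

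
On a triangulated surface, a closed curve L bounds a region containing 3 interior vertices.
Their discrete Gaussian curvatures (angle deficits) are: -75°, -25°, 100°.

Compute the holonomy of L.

Holonomy = total enclosed curvature = (-75°) + (-25°) + 100° = 0°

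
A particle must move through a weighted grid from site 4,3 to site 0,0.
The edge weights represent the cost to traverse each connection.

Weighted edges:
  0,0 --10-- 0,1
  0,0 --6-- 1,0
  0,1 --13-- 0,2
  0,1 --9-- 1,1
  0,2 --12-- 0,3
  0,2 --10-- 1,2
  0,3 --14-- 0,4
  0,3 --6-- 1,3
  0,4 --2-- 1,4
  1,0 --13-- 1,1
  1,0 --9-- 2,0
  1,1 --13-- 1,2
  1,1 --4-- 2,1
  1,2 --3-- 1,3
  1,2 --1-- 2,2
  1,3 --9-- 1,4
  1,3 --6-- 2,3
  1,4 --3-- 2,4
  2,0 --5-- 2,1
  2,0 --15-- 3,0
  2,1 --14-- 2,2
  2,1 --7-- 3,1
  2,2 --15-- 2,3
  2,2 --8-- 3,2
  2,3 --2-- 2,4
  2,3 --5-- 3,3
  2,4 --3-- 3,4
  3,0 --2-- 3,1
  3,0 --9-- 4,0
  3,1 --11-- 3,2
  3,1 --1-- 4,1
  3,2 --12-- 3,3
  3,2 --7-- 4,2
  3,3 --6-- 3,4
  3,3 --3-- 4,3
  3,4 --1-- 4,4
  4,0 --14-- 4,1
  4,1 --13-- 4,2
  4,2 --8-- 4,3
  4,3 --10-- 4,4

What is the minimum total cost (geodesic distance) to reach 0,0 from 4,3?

Shortest path: 4,3 → 3,3 → 2,3 → 1,3 → 1,2 → 1,1 → 0,1 → 0,0, total weight = 49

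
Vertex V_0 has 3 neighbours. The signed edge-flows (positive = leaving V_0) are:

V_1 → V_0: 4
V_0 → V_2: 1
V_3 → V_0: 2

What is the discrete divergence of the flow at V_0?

Divergence = sum of outgoing flows = (-4) + 1 + (-2) = -5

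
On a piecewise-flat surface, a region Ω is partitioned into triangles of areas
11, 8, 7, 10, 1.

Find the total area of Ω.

11 + 8 + 7 + 10 + 1 = 37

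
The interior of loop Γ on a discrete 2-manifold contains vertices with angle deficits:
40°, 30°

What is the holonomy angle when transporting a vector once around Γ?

Holonomy = total enclosed curvature = 40° + 30° = 70°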